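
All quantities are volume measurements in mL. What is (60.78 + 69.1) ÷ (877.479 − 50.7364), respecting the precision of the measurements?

60.78 + 69.1 = 129.88, limited to 1 d.p. → 4 s.f.; 877.479 − 50.7364 = 826.7426, limited to 3 d.p. → 6 s.f.
Carrying full precision, 129.88 ÷ 826.7426 = 0.157098472971…; keep min(4, 6) = 4 s.f.
Rounded to 4 significant figures: 0.1571.

0.1571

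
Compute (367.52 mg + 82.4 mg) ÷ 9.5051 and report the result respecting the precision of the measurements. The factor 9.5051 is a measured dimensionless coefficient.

47.33 mg

367.52 mg + 82.4 mg = 449.92 mg; the sum is limited to 1 decimal place (4 s.f.).
Carrying full precision, 449.92 ÷ 9.5051 = 47.3345887997… mg; 9.5051 has 5 s.f., so the result keeps min(4, 5) = 4 s.f.
Rounded to 4 significant figures: 47.33 mg.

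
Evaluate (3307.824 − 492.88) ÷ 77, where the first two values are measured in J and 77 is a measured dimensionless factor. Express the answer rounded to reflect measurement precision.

3307.824 J − 492.88 J = 2814.944 J; the difference is limited to 2 decimal places (6 s.f.).
Carrying full precision, 2814.944 ÷ 77 = 36.5577142857… J; 77 has 2 s.f., so the result keeps min(6, 2) = 2 s.f.
Rounded to 2 significant figures: 37 J.

37 J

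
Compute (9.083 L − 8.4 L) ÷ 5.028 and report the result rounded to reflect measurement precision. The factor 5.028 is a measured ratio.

0.1 L

9.083 L − 8.4 L = 0.683 L; the difference is limited to 1 decimal place (1 s.f.).
Carrying full precision, 0.683 ÷ 5.028 = 0.13583929992… L; 5.028 has 4 s.f., so the result keeps min(1, 4) = 1 s.f.
Rounded to 1 significant figure: 0.1 L.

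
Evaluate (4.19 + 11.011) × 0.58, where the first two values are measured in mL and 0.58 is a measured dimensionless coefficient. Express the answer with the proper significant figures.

4.19 mL + 11.011 mL = 15.201 mL; the sum is limited to 2 decimal places (4 s.f.).
Carrying full precision, 15.201 × 0.58 = 8.81658 mL; 0.58 has 2 s.f., so the result keeps min(4, 2) = 2 s.f.
Rounded to 2 significant figures: 8.8 mL.

8.8 mL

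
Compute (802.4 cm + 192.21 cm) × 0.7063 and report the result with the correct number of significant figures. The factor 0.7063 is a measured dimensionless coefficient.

802.4 cm + 192.21 cm = 994.61 cm; the sum is limited to 1 decimal place (4 s.f.).
Carrying full precision, 994.61 × 0.7063 = 702.493043 cm; 0.7063 has 4 s.f., so the result keeps min(4, 4) = 4 s.f.
Rounded to 4 significant figures: 702.5 cm.

702.5 cm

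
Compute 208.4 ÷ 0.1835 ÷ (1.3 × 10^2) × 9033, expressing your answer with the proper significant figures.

208.4 ÷ 0.1835 ÷ (1.3 × 10^2) × 9033 = 78913.3179627…
Multiplication/division keeps the fewest significant figures: 208.4 → 4 s.f., 0.1835 → 4 s.f., 1.3 × 10^2 → 2 s.f., 9033 → 4 s.f.; limit is 2.
Rounded to 2 significant figures: 7.9 × 10^4.

7.9 × 10^4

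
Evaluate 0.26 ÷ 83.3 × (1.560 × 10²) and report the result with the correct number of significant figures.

0.26 ÷ 83.3 × (1.560 × 10²) = 0.486914765906…
Multiplication/division keeps the fewest significant figures: 0.26 → 2 s.f., 83.3 → 3 s.f., 1.560 × 10² → 4 s.f.; limit is 2.
Rounded to 2 significant figures: 0.49.

0.49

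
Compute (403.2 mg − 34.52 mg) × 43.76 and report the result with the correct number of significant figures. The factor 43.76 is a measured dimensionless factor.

403.2 mg − 34.52 mg = 368.68 mg; the difference is limited to 1 decimal place (4 s.f.).
Carrying full precision, 368.68 × 43.76 = 16133.4368 mg; 43.76 has 4 s.f., so the result keeps min(4, 4) = 4 s.f.
Rounded to 4 significant figures: 1.613 × 10^4 mg.

1.613 × 10^4 mg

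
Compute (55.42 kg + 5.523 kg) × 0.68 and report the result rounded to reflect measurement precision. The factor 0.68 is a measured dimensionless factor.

41 kg

55.42 kg + 5.523 kg = 60.943 kg; the sum is limited to 2 decimal places (4 s.f.).
Carrying full precision, 60.943 × 0.68 = 41.44124 kg; 0.68 has 2 s.f., so the result keeps min(4, 2) = 2 s.f.
Rounded to 2 significant figures: 41 kg.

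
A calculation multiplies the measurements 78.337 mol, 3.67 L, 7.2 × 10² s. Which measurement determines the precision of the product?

7.2 × 10² s

78.337 mol → 5 s.f.; 3.67 L → 3 s.f.; 7.2 × 10² s → 2 s.f.
The fewest is 2 significant figures, from 7.2 × 10² s.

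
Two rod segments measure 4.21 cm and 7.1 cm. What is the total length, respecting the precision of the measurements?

11.3 cm

4.21 cm + 7.1 cm = 11.31 cm.
Addition/subtraction keeps the fewest decimal places: 4.21 → 2 decimal places, 7.1 → 1 decimal place; limit is 1.
Rounded to 1 decimal place: 11.3 cm.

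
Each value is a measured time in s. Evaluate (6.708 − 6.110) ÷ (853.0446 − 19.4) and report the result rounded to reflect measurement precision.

6.708 − 6.110 = 0.598, limited to 3 d.p. → 3 s.f.; 853.0446 − 19.4 = 833.6446, limited to 1 d.p. → 4 s.f.
Carrying full precision, 0.598 ÷ 833.6446 = 0.000717332062128…; keep min(3, 4) = 3 s.f.
Rounded to 3 significant figures: 7.17 × 10^-4.

7.17 × 10^-4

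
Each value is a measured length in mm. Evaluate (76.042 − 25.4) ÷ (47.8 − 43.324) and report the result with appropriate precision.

11

76.042 − 25.4 = 50.642, limited to 1 d.p. → 3 s.f.; 47.8 − 43.324 = 4.476, limited to 1 d.p. → 2 s.f.
Carrying full precision, 50.642 ÷ 4.476 = 11.3141197498…; keep min(3, 2) = 2 s.f.
Rounded to 2 significant figures: 11.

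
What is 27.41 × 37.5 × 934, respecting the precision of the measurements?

27.41 × 37.5 × 934 = 960035.25
Multiplication/division keeps the fewest significant figures: 27.41 → 4 s.f., 37.5 → 3 s.f., 934 → 3 s.f.; limit is 3.
Rounded to 3 significant figures: 9.60 × 10^5.

9.60 × 10^5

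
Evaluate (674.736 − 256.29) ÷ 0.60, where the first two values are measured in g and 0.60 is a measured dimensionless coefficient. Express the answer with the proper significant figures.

674.736 g − 256.29 g = 418.446 g; the difference is limited to 2 decimal places (5 s.f.).
Carrying full precision, 418.446 ÷ 0.60 = 697.41 g; 0.60 has 2 s.f., so the result keeps min(5, 2) = 2 s.f.
Rounded to 2 significant figures: 7.0 × 10² g.

7.0 × 10² g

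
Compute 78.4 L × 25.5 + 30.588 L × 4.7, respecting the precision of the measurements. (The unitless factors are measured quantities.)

2.14 × 10³ L

78.4 × 25.5 = 1999.2 → 2.00 × 10³ L (3 s.f., last digit at the 10^1 place).
30.588 × 4.7 = 143.7636 → 1.4 × 10² L (2 s.f., last digit at the 10^1 place).
Sum: 2142.9636 L; keep the coarser place, 10^1.
Result: 2.14 × 10³ L.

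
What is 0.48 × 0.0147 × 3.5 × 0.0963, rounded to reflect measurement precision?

0.0024

0.48 × 0.0147 × 3.5 × 0.0963 = 0.0023782248
Multiplication/division keeps the fewest significant figures: 0.48 → 2 s.f., 0.0147 → 3 s.f., 3.5 → 2 s.f., 0.0963 → 3 s.f.; limit is 2.
Rounded to 2 significant figures: 0.0024.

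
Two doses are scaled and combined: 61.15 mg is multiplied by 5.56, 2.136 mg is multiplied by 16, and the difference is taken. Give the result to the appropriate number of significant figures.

61.15 × 5.56 = 339.994 → 3.40 × 10² mg (3 s.f., last digit at the 10^0 place).
2.136 × 16 = 34.176 → 34 mg (2 s.f., last digit at the 10^0 place).
Difference: 305.818 mg; keep the coarser place, 10^0.
Result: 306 mg.

306 mg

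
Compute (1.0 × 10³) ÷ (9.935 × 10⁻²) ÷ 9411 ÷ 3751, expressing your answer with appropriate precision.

2.9 × 10⁻⁴

(1.0 × 10³) ÷ (9.935 × 10⁻²) ÷ 9411 ÷ 3751 = 0.0002851341867…
Multiplication/division keeps the fewest significant figures: 1.0 × 10³ → 2 s.f., 9.935 × 10⁻² → 4 s.f., 9411 → 4 s.f., 3751 → 4 s.f.; limit is 2.
Rounded to 2 significant figures: 2.9 × 10⁻⁴.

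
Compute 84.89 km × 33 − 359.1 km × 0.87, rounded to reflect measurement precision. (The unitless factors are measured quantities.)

2.5 × 10^3 km

84.89 × 33 = 2801.37 → 2.8 × 10^3 km (2 s.f., last digit at the 10^2 place).
359.1 × 0.87 = 312.417 → 3.1 × 10^2 km (2 s.f., last digit at the 10^1 place).
Difference: 2488.953 km; keep the coarser place, 10^2.
Result: 2.5 × 10^3 km.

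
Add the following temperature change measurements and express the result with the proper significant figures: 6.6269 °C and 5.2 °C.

11.8 °C

6.6269 °C + 5.2 °C = 11.8269 °C.
Addition/subtraction keeps the fewest decimal places: 6.6269 → 4 decimal places, 5.2 → 1 decimal place; limit is 1.
Rounded to 1 decimal place: 11.8 °C.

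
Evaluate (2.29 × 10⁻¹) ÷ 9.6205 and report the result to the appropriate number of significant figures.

0.0238

(2.29 × 10⁻¹) ÷ 9.6205 = 0.0238033366249…
Multiplication/division keeps the fewest significant figures: 2.29 × 10⁻¹ → 3 s.f., 9.6205 → 5 s.f.; limit is 3.
Rounded to 3 significant figures: 0.0238.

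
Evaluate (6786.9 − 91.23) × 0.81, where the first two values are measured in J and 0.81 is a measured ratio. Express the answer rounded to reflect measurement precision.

6786.9 J − 91.23 J = 6695.67 J; the difference is limited to 1 decimal place (5 s.f.).
Carrying full precision, 6695.67 × 0.81 = 5423.4927 J; 0.81 has 2 s.f., so the result keeps min(5, 2) = 2 s.f.
Rounded to 2 significant figures: 5.4 × 10^3 J.

5.4 × 10^3 J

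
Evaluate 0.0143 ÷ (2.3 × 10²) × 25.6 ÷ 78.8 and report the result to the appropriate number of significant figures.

2.0 × 10⁻⁵

0.0143 ÷ (2.3 × 10²) × 25.6 ÷ 78.8 = 0.0000201986316486…
Multiplication/division keeps the fewest significant figures: 0.0143 → 3 s.f., 2.3 × 10² → 2 s.f., 25.6 → 3 s.f., 78.8 → 3 s.f.; limit is 2.
Rounded to 2 significant figures: 2.0 × 10⁻⁵.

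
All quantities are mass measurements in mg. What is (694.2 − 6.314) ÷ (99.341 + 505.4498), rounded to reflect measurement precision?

694.2 − 6.314 = 687.886, limited to 1 d.p. → 4 s.f.; 99.341 + 505.4498 = 604.7908, limited to 3 d.p. → 6 s.f.
Carrying full precision, 687.886 ÷ 604.7908 = 1.13739494715…; keep min(4, 6) = 4 s.f.
Rounded to 4 significant figures: 1.137.

1.137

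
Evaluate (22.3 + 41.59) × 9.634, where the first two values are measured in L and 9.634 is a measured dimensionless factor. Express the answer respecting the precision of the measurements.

6.16 × 10^2 L

22.3 L + 41.59 L = 63.89 L; the sum is limited to 1 decimal place (3 s.f.).
Carrying full precision, 63.89 × 9.634 = 615.51626 L; 9.634 has 4 s.f., so the result keeps min(3, 4) = 3 s.f.
Rounded to 3 significant figures: 6.16 × 10^2 L.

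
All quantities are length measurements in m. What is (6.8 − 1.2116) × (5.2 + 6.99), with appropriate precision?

6.8 − 1.2116 = 5.5884, limited to 1 d.p. → 2 s.f.; 5.2 + 6.99 = 12.19, limited to 1 d.p. → 3 s.f.
Carrying full precision, 5.5884 × 12.19 = 68.122596; keep min(2, 3) = 2 s.f.
Rounded to 2 significant figures: 68 m².

68 m²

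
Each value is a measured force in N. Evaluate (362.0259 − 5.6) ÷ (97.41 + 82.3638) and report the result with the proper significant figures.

362.0259 − 5.6 = 356.4259, limited to 1 d.p. → 4 s.f.; 97.41 + 82.3638 = 179.7738, limited to 2 d.p. → 5 s.f.
Carrying full precision, 356.4259 ÷ 179.7738 = 1.98263540071…; keep min(4, 5) = 4 s.f.
Rounded to 4 significant figures: 1.983.

1.983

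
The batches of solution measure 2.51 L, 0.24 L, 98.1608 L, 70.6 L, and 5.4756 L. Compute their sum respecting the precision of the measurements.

2.51 L + 0.24 L + 98.1608 L + 70.6 L + 5.4756 L = 176.9864 L.
Addition/subtraction keeps the fewest decimal places: 2.51 → 2 decimal places, 0.24 → 2 decimal places, 98.1608 → 4 decimal places, 70.6 → 1 decimal place, 5.4756 → 4 decimal places; limit is 1.
Rounded to 1 decimal place: 177.0 L.

177.0 L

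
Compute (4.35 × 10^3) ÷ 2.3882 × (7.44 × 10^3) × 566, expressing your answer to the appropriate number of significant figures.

7.67 × 10^9

(4.35 × 10^3) ÷ 2.3882 × (7.44 × 10^3) × 566 = 7.67022192446 × 10^9…
Multiplication/division keeps the fewest significant figures: 4.35 × 10^3 → 3 s.f., 2.3882 → 5 s.f., 7.44 × 10^3 → 3 s.f., 566 → 3 s.f.; limit is 3.
Rounded to 3 significant figures: 7.67 × 10^9.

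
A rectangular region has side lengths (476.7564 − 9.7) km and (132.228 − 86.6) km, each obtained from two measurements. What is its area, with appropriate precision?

2.13 × 10^4 km²

476.7564 − 9.7 = 467.0564, limited to 1 d.p. → 4 s.f.; 132.228 − 86.6 = 45.628, limited to 1 d.p. → 3 s.f.
Carrying full precision, 467.0564 × 45.628 = 21310.8494192; keep min(4, 3) = 3 s.f.
Rounded to 3 significant figures: 2.13 × 10^4 km².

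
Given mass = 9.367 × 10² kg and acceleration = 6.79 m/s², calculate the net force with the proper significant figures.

net force = 9.367 × 10² kg × 6.79 m/s² = 6360.193 N.
9.367 × 10² has 4 significant figures; 6.79 has 3.
Division/multiplication keeps the fewest: 3 significant figures.
Rounded: 6.36 × 10³ N.

6.36 × 10³ N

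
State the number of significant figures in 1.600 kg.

1.600: trailing zeros after a decimal point are significant.

4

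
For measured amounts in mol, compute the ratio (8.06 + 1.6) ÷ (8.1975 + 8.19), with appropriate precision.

8.06 + 1.6 = 9.66, limited to 1 d.p. → 2 s.f.; 8.1975 + 8.19 = 16.3875, limited to 2 d.p. → 4 s.f.
Carrying full precision, 9.66 ÷ 16.3875 = 0.589473684211…; keep min(2, 4) = 2 s.f.
Rounded to 2 significant figures: 0.59.

0.59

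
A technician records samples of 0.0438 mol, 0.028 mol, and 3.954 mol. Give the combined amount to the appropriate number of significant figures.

0.0438 mol + 0.028 mol + 3.954 mol = 4.0258 mol.
Addition/subtraction keeps the fewest decimal places: 0.0438 → 4 decimal places, 0.028 → 3 decimal places, 3.954 → 3 decimal places; limit is 3.
Rounded to 3 decimal places: 4.026 mol.

4.026 mol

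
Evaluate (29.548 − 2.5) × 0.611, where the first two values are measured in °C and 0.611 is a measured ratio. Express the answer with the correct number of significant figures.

29.548 °C − 2.5 °C = 27.048 °C; the difference is limited to 1 decimal place (3 s.f.).
Carrying full precision, 27.048 × 0.611 = 16.526328 °C; 0.611 has 3 s.f., so the result keeps min(3, 3) = 3 s.f.
Rounded to 3 significant figures: 16.5 °C.

16.5 °C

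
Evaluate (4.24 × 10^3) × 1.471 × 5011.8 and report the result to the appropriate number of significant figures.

3.13 × 10^7

(4.24 × 10^3) × 1.471 × 5011.8 = 31258797.072
Multiplication/division keeps the fewest significant figures: 4.24 × 10^3 → 3 s.f., 1.471 → 4 s.f., 5011.8 → 5 s.f.; limit is 3.
Rounded to 3 significant figures: 3.13 × 10^7.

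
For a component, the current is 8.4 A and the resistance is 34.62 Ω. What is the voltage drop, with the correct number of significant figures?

2.9 × 10² V

voltage drop = 8.4 A × 34.62 Ω = 290.808 V.
8.4 has 2 significant figures; 34.62 has 4.
Division/multiplication keeps the fewest: 2 significant figures.
Rounded: 2.9 × 10² V.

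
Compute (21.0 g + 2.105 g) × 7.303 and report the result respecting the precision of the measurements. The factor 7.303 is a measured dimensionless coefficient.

169 g

21.0 g + 2.105 g = 23.105 g; the sum is limited to 1 decimal place (3 s.f.).
Carrying full precision, 23.105 × 7.303 = 168.735815 g; 7.303 has 4 s.f., so the result keeps min(3, 4) = 3 s.f.
Rounded to 3 significant figures: 169 g.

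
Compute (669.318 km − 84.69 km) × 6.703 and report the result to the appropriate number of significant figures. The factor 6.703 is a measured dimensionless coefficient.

3919 km

669.318 km − 84.69 km = 584.628 km; the difference is limited to 2 decimal places (5 s.f.).
Carrying full precision, 584.628 × 6.703 = 3918.761484 km; 6.703 has 4 s.f., so the result keeps min(5, 4) = 4 s.f.
Rounded to 4 significant figures: 3919 km.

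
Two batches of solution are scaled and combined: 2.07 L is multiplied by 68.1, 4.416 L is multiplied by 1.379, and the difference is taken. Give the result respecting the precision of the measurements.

2.07 × 68.1 = 140.967 → 141 L (3 s.f., last digit at the 10^0 place).
4.416 × 1.379 = 6.089664 → 6.090 L (4 s.f., last digit at the 10^-3 place).
Difference: 134.877336 L; keep the coarser place, 10^0.
Result: 135 L.

135 L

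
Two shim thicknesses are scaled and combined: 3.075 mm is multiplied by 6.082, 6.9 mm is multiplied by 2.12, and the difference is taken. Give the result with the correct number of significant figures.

4 mm

3.075 × 6.082 = 18.70215 → 18.70 mm (4 s.f., last digit at the 10^-2 place).
6.9 × 2.12 = 14.628 → 15 mm (2 s.f., last digit at the 10^0 place).
Difference: 4.07415 mm; keep the coarser place, 10^0.
Result: 4 mm.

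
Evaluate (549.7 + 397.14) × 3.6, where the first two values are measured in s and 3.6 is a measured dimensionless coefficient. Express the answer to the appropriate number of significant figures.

549.7 s + 397.14 s = 946.84 s; the sum is limited to 1 decimal place (4 s.f.).
Carrying full precision, 946.84 × 3.6 = 3408.624 s; 3.6 has 2 s.f., so the result keeps min(4, 2) = 2 s.f.
Rounded to 2 significant figures: 3.4 × 10^3 s.

3.4 × 10^3 s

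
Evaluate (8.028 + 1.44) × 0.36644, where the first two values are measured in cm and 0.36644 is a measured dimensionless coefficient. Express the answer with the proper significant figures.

3.47 cm

8.028 cm + 1.44 cm = 9.468 cm; the sum is limited to 2 decimal places (3 s.f.).
Carrying full precision, 9.468 × 0.36644 = 3.46945392 cm; 0.36644 has 5 s.f., so the result keeps min(3, 5) = 3 s.f.
Rounded to 3 significant figures: 3.47 cm.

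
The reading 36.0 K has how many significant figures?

36.0: trailing zeros after a decimal point are significant.

3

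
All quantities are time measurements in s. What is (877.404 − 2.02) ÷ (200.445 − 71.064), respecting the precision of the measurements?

6.7659

877.404 − 2.02 = 875.384, limited to 2 d.p. → 5 s.f.; 200.445 − 71.064 = 129.381, limited to 3 d.p. → 6 s.f.
Carrying full precision, 875.384 ÷ 129.381 = 6.7659393574…; keep min(5, 6) = 5 s.f.
Rounded to 5 significant figures: 6.7659.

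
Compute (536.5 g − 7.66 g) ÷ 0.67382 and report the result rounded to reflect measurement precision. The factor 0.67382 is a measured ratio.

7.848 × 10² g

536.5 g − 7.66 g = 528.84 g; the difference is limited to 1 decimal place (4 s.f.).
Carrying full precision, 528.84 ÷ 0.67382 = 784.838680953… g; 0.67382 has 5 s.f., so the result keeps min(4, 5) = 4 s.f.
Rounded to 4 significant figures: 7.848 × 10² g.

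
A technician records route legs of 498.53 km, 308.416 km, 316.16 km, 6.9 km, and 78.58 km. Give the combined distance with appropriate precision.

1208.6 km

498.53 km + 308.416 km + 316.16 km + 6.9 km + 78.58 km = 1208.586 km.
Addition/subtraction keeps the fewest decimal places: 498.53 → 2 decimal places, 308.416 → 3 decimal places, 316.16 → 2 decimal places, 6.9 → 1 decimal place, 78.58 → 2 decimal places; limit is 1.
Rounded to 1 decimal place: 1208.6 km.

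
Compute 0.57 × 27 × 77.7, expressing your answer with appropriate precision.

0.57 × 27 × 77.7 = 1195.803
Multiplication/division keeps the fewest significant figures: 0.57 → 2 s.f., 27 → 2 s.f., 77.7 → 3 s.f.; limit is 2.
Rounded to 2 significant figures: 1.2 × 10^3.

1.2 × 10^3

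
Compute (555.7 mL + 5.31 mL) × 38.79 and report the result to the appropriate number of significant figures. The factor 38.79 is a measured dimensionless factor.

2.176 × 10^4 mL

555.7 mL + 5.31 mL = 561.01 mL; the sum is limited to 1 decimal place (4 s.f.).
Carrying full precision, 561.01 × 38.79 = 21761.5779 mL; 38.79 has 4 s.f., so the result keeps min(4, 4) = 4 s.f.
Rounded to 4 significant figures: 2.176 × 10^4 mL.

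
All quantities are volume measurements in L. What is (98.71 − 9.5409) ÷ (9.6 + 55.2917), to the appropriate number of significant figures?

98.71 − 9.5409 = 89.1691, limited to 2 d.p. → 4 s.f.; 9.6 + 55.2917 = 64.8917, limited to 1 d.p. → 3 s.f.
Carrying full precision, 89.1691 ÷ 64.8917 = 1.37412180602…; keep min(4, 3) = 3 s.f.
Rounded to 3 significant figures: 1.37.

1.37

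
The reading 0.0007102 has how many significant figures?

4

0.0007102: leading zeros are not significant; zeros between nonzero digits are significant.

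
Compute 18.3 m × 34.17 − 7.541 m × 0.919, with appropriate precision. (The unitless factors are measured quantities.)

18.3 × 34.17 = 625.311 → 625 m (3 s.f., last digit at the 10^0 place).
7.541 × 0.919 = 6.930179 → 6.93 m (3 s.f., last digit at the 10^-2 place).
Difference: 618.380821 m; keep the coarser place, 10^0.
Result: 618 m.

618 m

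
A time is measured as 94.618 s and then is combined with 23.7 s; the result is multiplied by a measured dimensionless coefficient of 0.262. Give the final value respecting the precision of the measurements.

94.618 s + 23.7 s = 118.318 s; the sum is limited to 1 decimal place (4 s.f.).
Carrying full precision, 118.318 × 0.262 = 30.999316 s; 0.262 has 3 s.f., so the result keeps min(4, 3) = 3 s.f.
Rounded to 3 significant figures: 31.0 s.

31.0 s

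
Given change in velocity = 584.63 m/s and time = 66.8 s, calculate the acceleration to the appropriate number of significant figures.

8.75 m/s²

acceleration = 584.63 m/s ÷ 66.8 s = 8.75194610778… m/s².
584.63 has 5 significant figures; 66.8 has 3.
Division/multiplication keeps the fewest: 3 significant figures.
Rounded: 8.75 m/s².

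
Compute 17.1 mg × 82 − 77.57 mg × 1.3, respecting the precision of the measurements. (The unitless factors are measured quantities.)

1.3 × 10³ mg

17.1 × 82 = 1402.2 → 1.4 × 10³ mg (2 s.f., last digit at the 10^2 place).
77.57 × 1.3 = 100.841 → 1.0 × 10² mg (2 s.f., last digit at the 10^1 place).
Difference: 1301.359 mg; keep the coarser place, 10^2.
Result: 1.3 × 10³ mg.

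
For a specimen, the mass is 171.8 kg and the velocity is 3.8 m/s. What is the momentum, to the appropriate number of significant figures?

momentum = 171.8 kg × 3.8 m/s = 652.84 kg·m/s.
171.8 has 4 significant figures; 3.8 has 2.
Division/multiplication keeps the fewest: 2 significant figures.
Rounded: 6.5 × 10² kg·m/s.

6.5 × 10² kg·m/s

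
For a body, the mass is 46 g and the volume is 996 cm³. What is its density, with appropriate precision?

density = 46 g ÷ 996 cm³ = 0.0461847389558… g/cm³.
46 has 2 significant figures; 996 has 3.
Division/multiplication keeps the fewest: 2 significant figures.
Rounded: 0.046 g/cm³.

0.046 g/cm³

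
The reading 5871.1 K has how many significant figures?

5871.1: every digit is nonzero and significant.

5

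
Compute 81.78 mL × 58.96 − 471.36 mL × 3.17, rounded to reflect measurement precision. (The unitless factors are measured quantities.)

3.33 × 10^3 mL

81.78 × 58.96 = 4821.7488 → 4822 mL (4 s.f., last digit at the 10^0 place).
471.36 × 3.17 = 1494.2112 → 1.49 × 10^3 mL (3 s.f., last digit at the 10^1 place).
Difference: 3327.5376 mL; keep the coarser place, 10^1.
Result: 3.33 × 10^3 mL.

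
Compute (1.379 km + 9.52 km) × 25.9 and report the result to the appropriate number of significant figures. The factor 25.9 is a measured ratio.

1.379 km + 9.52 km = 10.899 km; the sum is limited to 2 decimal places (4 s.f.).
Carrying full precision, 10.899 × 25.9 = 282.2841 km; 25.9 has 3 s.f., so the result keeps min(4, 3) = 3 s.f.
Rounded to 3 significant figures: 2.82 × 10² km.

2.82 × 10² km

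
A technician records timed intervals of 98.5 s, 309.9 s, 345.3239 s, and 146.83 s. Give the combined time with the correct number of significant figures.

900.6 s

98.5 s + 309.9 s + 345.3239 s + 146.83 s = 900.5539 s.
Addition/subtraction keeps the fewest decimal places: 98.5 → 1 decimal place, 309.9 → 1 decimal place, 345.3239 → 4 decimal places, 146.83 → 2 decimal places; limit is 1.
Rounded to 1 decimal place: 900.6 s.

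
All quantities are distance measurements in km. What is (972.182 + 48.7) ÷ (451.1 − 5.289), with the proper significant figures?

2.290

972.182 + 48.7 = 1020.882, limited to 1 d.p. → 5 s.f.; 451.1 − 5.289 = 445.811, limited to 1 d.p. → 4 s.f.
Carrying full precision, 1020.882 ÷ 445.811 = 2.28994349623…; keep min(5, 4) = 4 s.f.
Rounded to 4 significant figures: 2.290.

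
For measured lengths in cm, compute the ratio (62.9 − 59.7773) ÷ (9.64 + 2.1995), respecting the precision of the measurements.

62.9 − 59.7773 = 3.1227, limited to 1 d.p. → 2 s.f.; 9.64 + 2.1995 = 11.8395, limited to 2 d.p. → 4 s.f.
Carrying full precision, 3.1227 ÷ 11.8395 = 0.263752692259…; keep min(2, 4) = 2 s.f.
Rounded to 2 significant figures: 0.26.

0.26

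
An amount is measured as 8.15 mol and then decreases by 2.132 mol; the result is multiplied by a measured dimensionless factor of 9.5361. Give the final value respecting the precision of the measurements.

8.15 mol − 2.132 mol = 6.018 mol; the difference is limited to 2 decimal places (3 s.f.).
Carrying full precision, 6.018 × 9.5361 = 57.3882498 mol; 9.5361 has 5 s.f., so the result keeps min(3, 5) = 3 s.f.
Rounded to 3 significant figures: 57.4 mol.

57.4 mol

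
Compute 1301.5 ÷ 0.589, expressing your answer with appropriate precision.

1301.5 ÷ 0.589 = 2209.67741935…
Multiplication/division keeps the fewest significant figures: 1301.5 → 5 s.f., 0.589 → 3 s.f.; limit is 3.
Rounded to 3 significant figures: 2.21 × 10^3.

2.21 × 10^3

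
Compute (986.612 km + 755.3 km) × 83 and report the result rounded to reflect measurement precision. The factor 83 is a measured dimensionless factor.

986.612 km + 755.3 km = 1741.912 km; the sum is limited to 1 decimal place (5 s.f.).
Carrying full precision, 1741.912 × 83 = 144578.696 km; 83 has 2 s.f., so the result keeps min(5, 2) = 2 s.f.
Rounded to 2 significant figures: 1.4 × 10⁵ km.

1.4 × 10⁵ km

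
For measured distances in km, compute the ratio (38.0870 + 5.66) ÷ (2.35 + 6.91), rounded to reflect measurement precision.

38.0870 + 5.66 = 43.7470, limited to 2 d.p. → 4 s.f.; 2.35 + 6.91 = 9.26, limited to 2 d.p. → 3 s.f.
Carrying full precision, 43.7470 ÷ 9.26 = 4.72429805616…; keep min(4, 3) = 3 s.f.
Rounded to 3 significant figures: 4.72.

4.72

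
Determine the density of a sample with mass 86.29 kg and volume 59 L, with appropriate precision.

1.5 kg/L

density = 86.29 kg ÷ 59 L = 1.46254237288… kg/L.
86.29 has 4 significant figures; 59 has 2.
Division/multiplication keeps the fewest: 2 significant figures.
Rounded: 1.5 kg/L.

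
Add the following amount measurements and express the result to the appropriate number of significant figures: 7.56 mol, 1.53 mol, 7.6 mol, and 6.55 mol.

7.56 mol + 1.53 mol + 7.6 mol + 6.55 mol = 23.24 mol.
Addition/subtraction keeps the fewest decimal places: 7.56 → 2 decimal places, 1.53 → 2 decimal places, 7.6 → 1 decimal place, 6.55 → 2 decimal places; limit is 1.
Rounded to 1 decimal place: 23.2 mol.

23.2 mol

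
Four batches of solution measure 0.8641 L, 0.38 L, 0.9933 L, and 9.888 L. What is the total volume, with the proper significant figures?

0.8641 L + 0.38 L + 0.9933 L + 9.888 L = 12.1254 L.
Addition/subtraction keeps the fewest decimal places: 0.8641 → 4 decimal places, 0.38 → 2 decimal places, 0.9933 → 4 decimal places, 9.888 → 3 decimal places; limit is 2.
Rounded to 2 decimal places: 12.13 L.

12.13 L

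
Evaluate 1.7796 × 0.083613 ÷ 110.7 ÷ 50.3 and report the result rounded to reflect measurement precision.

1.7796 × 0.083613 ÷ 110.7 ÷ 50.3 = 0.0000267227160614…
Multiplication/division keeps the fewest significant figures: 1.7796 → 5 s.f., 0.083613 → 5 s.f., 110.7 → 4 s.f., 50.3 → 3 s.f.; limit is 3.
Rounded to 3 significant figures: 2.67 × 10⁻⁵.

2.67 × 10⁻⁵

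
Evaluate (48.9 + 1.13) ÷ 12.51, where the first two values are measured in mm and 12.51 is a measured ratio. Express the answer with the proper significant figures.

48.9 mm + 1.13 mm = 50.03 mm; the sum is limited to 1 decimal place (3 s.f.).
Carrying full precision, 50.03 ÷ 12.51 = 3.99920063949… mm; 12.51 has 4 s.f., so the result keeps min(3, 4) = 3 s.f.
Rounded to 3 significant figures: 4.00 mm.

4.00 mm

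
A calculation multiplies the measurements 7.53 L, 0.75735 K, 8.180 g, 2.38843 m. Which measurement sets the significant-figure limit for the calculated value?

7.53 L → 3 s.f.; 0.75735 K → 5 s.f.; 8.180 g → 4 s.f.; 2.38843 m → 6 s.f.
The fewest is 3 significant figures, from 7.53 L.

7.53 L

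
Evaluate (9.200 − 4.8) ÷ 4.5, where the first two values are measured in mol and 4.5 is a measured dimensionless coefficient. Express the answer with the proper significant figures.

0.98 mol

9.200 mol − 4.8 mol = 4.400 mol; the difference is limited to 1 decimal place (2 s.f.).
Carrying full precision, 4.400 ÷ 4.5 = 0.977777777778… mol; 4.5 has 2 s.f., so the result keeps min(2, 2) = 2 s.f.
Rounded to 2 significant figures: 0.98 mol.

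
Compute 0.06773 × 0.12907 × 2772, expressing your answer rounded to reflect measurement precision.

24.23

0.06773 × 0.12907 × 2772 = 24.2325775692
Multiplication/division keeps the fewest significant figures: 0.06773 → 4 s.f., 0.12907 → 5 s.f., 2772 → 4 s.f.; limit is 4.
Rounded to 4 significant figures: 24.23.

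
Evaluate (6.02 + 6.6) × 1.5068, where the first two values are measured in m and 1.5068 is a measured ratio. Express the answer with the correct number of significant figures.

6.02 m + 6.6 m = 12.62 m; the sum is limited to 1 decimal place (3 s.f.).
Carrying full precision, 12.62 × 1.5068 = 19.015816 m; 1.5068 has 5 s.f., so the result keeps min(3, 5) = 3 s.f.
Rounded to 3 significant figures: 19.0 m.

19.0 m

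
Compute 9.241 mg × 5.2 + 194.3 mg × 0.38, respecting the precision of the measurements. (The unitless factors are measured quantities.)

9.241 × 5.2 = 48.0532 → 48 mg (2 s.f., last digit at the 10^0 place).
194.3 × 0.38 = 73.834 → 74 mg (2 s.f., last digit at the 10^0 place).
Sum: 121.8872 mg; keep the coarser place, 10^0.
Result: 122 mg.

122 mg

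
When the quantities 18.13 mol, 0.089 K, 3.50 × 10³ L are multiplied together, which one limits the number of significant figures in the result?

0.089 K

18.13 mol → 4 s.f.; 0.089 K → 2 s.f.; 3.50 × 10³ L → 3 s.f.
The fewest is 2 significant figures, from 0.089 K.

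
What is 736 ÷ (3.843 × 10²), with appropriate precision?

1.92

736 ÷ (3.843 × 10²) = 1.91517043976…
Multiplication/division keeps the fewest significant figures: 736 → 3 s.f., 3.843 × 10² → 4 s.f.; limit is 3.
Rounded to 3 significant figures: 1.92.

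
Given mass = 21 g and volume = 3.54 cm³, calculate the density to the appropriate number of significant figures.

5.9 g/cm³

density = 21 g ÷ 3.54 cm³ = 5.93220338983… g/cm³.
21 has 2 significant figures; 3.54 has 3.
Division/multiplication keeps the fewest: 2 significant figures.
Rounded: 5.9 g/cm³.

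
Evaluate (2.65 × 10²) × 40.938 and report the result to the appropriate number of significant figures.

1.08 × 10⁴

(2.65 × 10²) × 40.938 = 10848.57
Multiplication/division keeps the fewest significant figures: 2.65 × 10² → 3 s.f., 40.938 → 5 s.f.; limit is 3.
Rounded to 3 significant figures: 1.08 × 10⁴.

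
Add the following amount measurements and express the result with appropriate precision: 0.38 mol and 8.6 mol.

9.0 mol

0.38 mol + 8.6 mol = 8.98 mol.
Addition/subtraction keeps the fewest decimal places: 0.38 → 2 decimal places, 8.6 → 1 decimal place; limit is 1.
Rounded to 1 decimal place: 9.0 mol.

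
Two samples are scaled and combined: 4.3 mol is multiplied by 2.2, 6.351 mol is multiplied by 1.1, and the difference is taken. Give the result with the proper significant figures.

4.3 × 2.2 = 9.46 → 9.5 mol (2 s.f., last digit at the 10^-1 place).
6.351 × 1.1 = 6.9861 → 7.0 mol (2 s.f., last digit at the 10^-1 place).
Difference: 2.4739 mol; keep the coarser place, 10^-1.
Result: 2.5 mol.

2.5 mol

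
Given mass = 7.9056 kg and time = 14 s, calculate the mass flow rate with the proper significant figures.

mass flow rate = 7.9056 kg ÷ 14 s = 0.564685714286… kg/s.
7.9056 has 5 significant figures; 14 has 2.
Division/multiplication keeps the fewest: 2 significant figures.
Rounded: 0.56 kg/s.

0.56 kg/s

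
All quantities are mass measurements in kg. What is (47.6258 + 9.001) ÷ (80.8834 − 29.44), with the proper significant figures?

1.101

47.6258 + 9.001 = 56.6268, limited to 3 d.p. → 5 s.f.; 80.8834 − 29.44 = 51.4434, limited to 2 d.p. → 4 s.f.
Carrying full precision, 56.6268 ÷ 51.4434 = 1.10075928107…; keep min(5, 4) = 4 s.f.
Rounded to 4 significant figures: 1.101.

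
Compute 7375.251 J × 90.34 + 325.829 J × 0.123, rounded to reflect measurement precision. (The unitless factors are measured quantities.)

6.663 × 10^5 J

7375.251 × 90.34 = 666280.17534 → 6.663 × 10^5 J (4 s.f., last digit at the 10^2 place).
325.829 × 0.123 = 40.076967 → 40.1 J (3 s.f., last digit at the 10^-1 place).
Sum: 666320.252307 J; keep the coarser place, 10^2.
Result: 6.663 × 10^5 J.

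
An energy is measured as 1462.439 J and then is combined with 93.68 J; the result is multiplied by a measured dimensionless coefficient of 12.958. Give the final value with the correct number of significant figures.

20164 J

1462.439 J + 93.68 J = 1556.119 J; the sum is limited to 2 decimal places (6 s.f.).
Carrying full precision, 1556.119 × 12.958 = 20164.190002 J; 12.958 has 5 s.f., so the result keeps min(6, 5) = 5 s.f.
Rounded to 5 significant figures: 20164 J.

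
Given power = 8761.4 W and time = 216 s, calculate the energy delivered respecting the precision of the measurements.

energy delivered = 8761.4 W × 216 s = 1892462.4 J.
8761.4 has 5 significant figures; 216 has 3.
Division/multiplication keeps the fewest: 3 significant figures.
Rounded: 1.89 × 10^6 J.

1.89 × 10^6 J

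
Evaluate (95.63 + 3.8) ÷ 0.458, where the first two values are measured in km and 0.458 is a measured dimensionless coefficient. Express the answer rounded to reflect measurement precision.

2.17 × 10² km

95.63 km + 3.8 km = 99.43 km; the sum is limited to 1 decimal place (3 s.f.).
Carrying full precision, 99.43 ÷ 0.458 = 217.096069869… km; 0.458 has 3 s.f., so the result keeps min(3, 3) = 3 s.f.
Rounded to 3 significant figures: 2.17 × 10² km.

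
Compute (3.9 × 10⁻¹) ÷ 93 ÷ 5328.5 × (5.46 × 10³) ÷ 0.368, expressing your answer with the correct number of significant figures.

0.012

(3.9 × 10⁻¹) ÷ 93 ÷ 5328.5 × (5.46 × 10³) ÷ 0.368 = 0.0116767373728…
Multiplication/division keeps the fewest significant figures: 3.9 × 10⁻¹ → 2 s.f., 93 → 2 s.f., 5328.5 → 5 s.f., 5.46 × 10³ → 3 s.f., 0.368 → 3 s.f.; limit is 2.
Rounded to 2 significant figures: 0.012.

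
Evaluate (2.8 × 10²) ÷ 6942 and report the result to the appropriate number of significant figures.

(2.8 × 10²) ÷ 6942 = 0.0403341976376…
Multiplication/division keeps the fewest significant figures: 2.8 × 10² → 2 s.f., 6942 → 4 s.f.; limit is 2.
Rounded to 2 significant figures: 0.040.

0.040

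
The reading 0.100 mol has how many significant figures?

0.100: leading zeros are not significant; trailing zeros after a decimal point are significant.

3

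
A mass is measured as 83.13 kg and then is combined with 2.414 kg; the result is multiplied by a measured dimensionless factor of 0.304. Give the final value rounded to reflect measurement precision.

83.13 kg + 2.414 kg = 85.544 kg; the sum is limited to 2 decimal places (4 s.f.).
Carrying full precision, 85.544 × 0.304 = 26.005376 kg; 0.304 has 3 s.f., so the result keeps min(4, 3) = 3 s.f.
Rounded to 3 significant figures: 26.0 kg.

26.0 kg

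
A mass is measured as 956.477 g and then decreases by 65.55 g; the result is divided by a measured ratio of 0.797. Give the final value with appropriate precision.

1.12 × 10^3 g

956.477 g − 65.55 g = 890.927 g; the difference is limited to 2 decimal places (5 s.f.).
Carrying full precision, 890.927 ÷ 0.797 = 1117.85069009… g; 0.797 has 3 s.f., so the result keeps min(5, 3) = 3 s.f.
Rounded to 3 significant figures: 1.12 × 10^3 g.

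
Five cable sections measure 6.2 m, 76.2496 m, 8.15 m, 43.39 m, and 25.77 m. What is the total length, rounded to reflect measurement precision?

6.2 m + 76.2496 m + 8.15 m + 43.39 m + 25.77 m = 159.7596 m.
Addition/subtraction keeps the fewest decimal places: 6.2 → 1 decimal place, 76.2496 → 4 decimal places, 8.15 → 2 decimal places, 43.39 → 2 decimal places, 25.77 → 2 decimal places; limit is 1.
Rounded to 1 decimal place: 159.8 m.

159.8 m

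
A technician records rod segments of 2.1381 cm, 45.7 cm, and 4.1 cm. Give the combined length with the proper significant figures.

51.9 cm

2.1381 cm + 45.7 cm + 4.1 cm = 51.9381 cm.
Addition/subtraction keeps the fewest decimal places: 2.1381 → 4 decimal places, 45.7 → 1 decimal place, 4.1 → 1 decimal place; limit is 1.
Rounded to 1 decimal place: 51.9 cm.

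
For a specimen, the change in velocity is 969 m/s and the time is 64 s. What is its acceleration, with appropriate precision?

acceleration = 969 m/s ÷ 64 s = 15.140625 m/s².
969 has 3 significant figures; 64 has 2.
Division/multiplication keeps the fewest: 2 significant figures.
Rounded: 15 m/s².

15 m/s²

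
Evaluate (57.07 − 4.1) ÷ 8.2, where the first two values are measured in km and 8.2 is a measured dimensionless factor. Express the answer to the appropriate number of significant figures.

57.07 km − 4.1 km = 52.97 km; the difference is limited to 1 decimal place (3 s.f.).
Carrying full precision, 52.97 ÷ 8.2 = 6.45975609756… km; 8.2 has 2 s.f., so the result keeps min(3, 2) = 2 s.f.
Rounded to 2 significant figures: 6.5 km.

6.5 km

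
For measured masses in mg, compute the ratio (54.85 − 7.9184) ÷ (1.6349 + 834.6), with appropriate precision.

0.05612

54.85 − 7.9184 = 46.9316, limited to 2 d.p. → 4 s.f.; 1.6349 + 834.6 = 836.2349, limited to 1 d.p. → 4 s.f.
Carrying full precision, 46.9316 ÷ 836.2349 = 0.0561225081613…; keep min(4, 4) = 4 s.f.
Rounded to 4 significant figures: 0.05612.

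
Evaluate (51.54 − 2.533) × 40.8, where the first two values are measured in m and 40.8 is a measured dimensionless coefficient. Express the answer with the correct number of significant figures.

2.00 × 10³ m

51.54 m − 2.533 m = 49.007 m; the difference is limited to 2 decimal places (4 s.f.).
Carrying full precision, 49.007 × 40.8 = 1999.4856 m; 40.8 has 3 s.f., so the result keeps min(4, 3) = 3 s.f.
Rounded to 3 significant figures: 2.00 × 10³ m.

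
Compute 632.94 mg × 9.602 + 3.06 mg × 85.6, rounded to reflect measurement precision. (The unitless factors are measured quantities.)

632.94 × 9.602 = 6077.48988 → 6077 mg (4 s.f., last digit at the 10^0 place).
3.06 × 85.6 = 261.936 → 262 mg (3 s.f., last digit at the 10^0 place).
Sum: 6339.42588 mg; keep the coarser place, 10^0.
Result: 6339 mg.

6339 mg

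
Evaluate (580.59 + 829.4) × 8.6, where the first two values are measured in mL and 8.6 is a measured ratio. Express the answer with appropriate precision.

580.59 mL + 829.4 mL = 1409.99 mL; the sum is limited to 1 decimal place (5 s.f.).
Carrying full precision, 1409.99 × 8.6 = 12125.914 mL; 8.6 has 2 s.f., so the result keeps min(5, 2) = 2 s.f.
Rounded to 2 significant figures: 1.2 × 10⁴ mL.

1.2 × 10⁴ mL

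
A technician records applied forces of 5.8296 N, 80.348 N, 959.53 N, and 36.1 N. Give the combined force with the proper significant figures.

1.0818 × 10^3 N

5.8296 N + 80.348 N + 959.53 N + 36.1 N = 1081.8076 N.
Addition/subtraction keeps the fewest decimal places: 5.8296 → 4 decimal places, 80.348 → 3 decimal places, 959.53 → 2 decimal places, 36.1 → 1 decimal place; limit is 1.
Rounded to 1 decimal place: 1.0818 × 10^3 N.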